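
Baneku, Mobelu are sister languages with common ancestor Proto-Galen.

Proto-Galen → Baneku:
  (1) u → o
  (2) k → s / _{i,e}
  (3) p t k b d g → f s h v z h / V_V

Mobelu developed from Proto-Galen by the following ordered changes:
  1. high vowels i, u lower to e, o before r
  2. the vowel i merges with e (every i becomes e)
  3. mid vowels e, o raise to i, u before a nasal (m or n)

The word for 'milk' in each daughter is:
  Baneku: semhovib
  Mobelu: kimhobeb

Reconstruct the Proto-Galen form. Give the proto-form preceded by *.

*kemhobib

Position 6: Baneku has v, Mobelu has b. Mobelu preserves b here (none of its changes turn any other segment into b), so the proto-segment is *b.
Position 1: Baneku has s, Mobelu has k. Mobelu preserves k here (none of its changes turn any other segment into k), so the proto-segment is *k.
Verify the candidate proto-form against each daughter:
Baneku: *kemhobib
  kemhobib (rule 1 does not apply)
  kemhobib → semhobib   [palatalisation]
  semhobib → semhovib   [intervocalic lenition]
  giving Baneku semhovib.
Mobelu: start from *kemhobib.
  rule 1: no change — kemhobib
  rule 2 (vowel merger): kemhobib → kemhobeb
  rule 3 (pre-nasal raising): kemhobeb → kimhobeb
  ⇒ Mobelu kimhobeb
Only *kemhobib yields all of Baneku semhovib, Mobelu kimhobeb.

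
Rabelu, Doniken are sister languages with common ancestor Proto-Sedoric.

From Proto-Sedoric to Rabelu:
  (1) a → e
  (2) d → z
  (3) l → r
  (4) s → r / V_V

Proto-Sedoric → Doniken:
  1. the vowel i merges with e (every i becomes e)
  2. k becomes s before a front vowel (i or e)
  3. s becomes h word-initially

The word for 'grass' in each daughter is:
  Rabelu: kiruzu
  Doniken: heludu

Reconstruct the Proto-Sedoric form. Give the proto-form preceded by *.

Position 2: Rabelu has i, Doniken has e. Rabelu preserves i here (none of its changes turn any other segment into i), so the proto-segment is *i.
Position 3: Rabelu has r, Doniken has l. Doniken preserves l here (none of its changes turn any other segment into l), so the proto-segment is *l.
Continuing position by position gives *kiludu; check it forward:
Rabelu: *kiludu
  kiludu (rule 1 does not apply)
  kiludu → kiluzu   [unconditioned shift]
  kiluzu → kiruzu   [unconditioned shift]
  kiruzu (rule 4 does not apply)
  giving Rabelu kiruzu.
Doniken: start from *kiludu.
  rule 1 (vowel merger): kiludu → keludu
  rule 2 (palatalisation): keludu → seludu
  rule 3 (debuccalisation): seludu → heludu
  ⇒ Doniken heludu
Only *kiludu yields all of Rabelu kiruzu, Doniken heludu.

*kiludu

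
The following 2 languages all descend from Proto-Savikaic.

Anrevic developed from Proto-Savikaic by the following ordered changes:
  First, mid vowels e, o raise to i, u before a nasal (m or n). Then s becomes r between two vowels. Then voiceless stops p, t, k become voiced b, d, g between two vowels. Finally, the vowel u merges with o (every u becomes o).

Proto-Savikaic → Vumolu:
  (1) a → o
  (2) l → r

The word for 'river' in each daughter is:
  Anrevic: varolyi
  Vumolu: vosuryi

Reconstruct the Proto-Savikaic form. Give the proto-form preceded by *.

*vasulyi

Position 2: Anrevic has a, Vumolu has o. Anrevic preserves a here (none of its changes turn any other segment into a), so the proto-segment is *a.
Position 4: Anrevic has o, Vumolu has u. Vumolu preserves u here (none of its changes turn any other segment into u), so the proto-segment is *u.
Position 3: Anrevic has r, Vumolu has s. Vumolu preserves s here (none of its changes turn any other segment into s), so the proto-segment is *s.
This points to *vasulyi. Verify forward in each daughter:
Anrevic: *vasulyi
  vasulyi (rule 1 does not apply)
  vasulyi → varulyi   [rhotacism]
  varulyi (rule 3 does not apply)
  varulyi → varolyi   [vowel merger]
  giving Anrevic varolyi.
Vumolu: *vasulyi > vosulyi > vosuryi  (by vowel merger, unconditioned shift)
No other proto-form is consistent with every reflex, so the reconstruction is *vasulyi.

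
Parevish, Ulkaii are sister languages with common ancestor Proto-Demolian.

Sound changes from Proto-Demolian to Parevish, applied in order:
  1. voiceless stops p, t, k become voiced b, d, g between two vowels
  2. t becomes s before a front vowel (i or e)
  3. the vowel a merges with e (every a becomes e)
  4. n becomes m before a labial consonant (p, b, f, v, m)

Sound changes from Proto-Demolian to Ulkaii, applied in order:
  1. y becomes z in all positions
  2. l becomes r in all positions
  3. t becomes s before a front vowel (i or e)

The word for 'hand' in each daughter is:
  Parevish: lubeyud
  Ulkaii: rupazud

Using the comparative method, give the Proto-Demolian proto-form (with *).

Position 1: Parevish has l, Ulkaii has r. Parevish preserves l here (none of its changes turn any other segment into l), so the proto-segment is *l.
Position 4: Parevish has e, Ulkaii has a. Ulkaii preserves a here (none of its changes turn any other segment into a), so the proto-segment is *a.
Position 3: Parevish has b, Ulkaii has p. Ulkaii preserves p here (none of its changes turn any other segment into p), so the proto-segment is *p.
Continuing position by position gives *lupayud; check it forward:
Parevish: *lupayud > lubayud > lubeyud  (by intervocalic voicing, vowel merger)
Ulkaii: start from *lupayud.
  rule 1 (unconditioned shift): lupayud → lupazud
  rule 2 (unconditioned shift): lupazud → rupazud
  rule 3: no change — rupazud
  ⇒ Ulkaii rupazud
No other proto-form is consistent with every reflex, so the reconstruction is *lupayud.

*lupayud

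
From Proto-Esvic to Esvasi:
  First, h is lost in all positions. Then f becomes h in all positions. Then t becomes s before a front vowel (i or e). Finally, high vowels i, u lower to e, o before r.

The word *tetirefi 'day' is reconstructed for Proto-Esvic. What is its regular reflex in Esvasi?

Esvasi: *tetirefi > tetirehi > sesirehi > seserehi  (by unconditioned shift, palatalisation, pre-rhotic lowering)

seserehi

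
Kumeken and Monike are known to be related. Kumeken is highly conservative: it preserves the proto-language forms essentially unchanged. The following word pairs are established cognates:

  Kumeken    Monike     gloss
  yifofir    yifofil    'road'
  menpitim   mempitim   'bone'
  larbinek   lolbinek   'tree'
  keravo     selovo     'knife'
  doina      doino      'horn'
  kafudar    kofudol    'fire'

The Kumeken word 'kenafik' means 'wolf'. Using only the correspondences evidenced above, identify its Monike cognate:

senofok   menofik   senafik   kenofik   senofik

senofik

keravo ~ selovo — Kumeken k corresponds to Monike s word-initially before a front vowel.
kafudar ~ kofudol — Kumeken a corresponds to Monike o after a consonant, before a labial obstruent.
Applying these to Kumeken 'kenafik':
  kenafik → senafik   (k→s word-initially before a front vowel)
  senafik → senofik   (a→o after a consonant, before a labial obstruent)
So the Monike cognate is 'senofik'.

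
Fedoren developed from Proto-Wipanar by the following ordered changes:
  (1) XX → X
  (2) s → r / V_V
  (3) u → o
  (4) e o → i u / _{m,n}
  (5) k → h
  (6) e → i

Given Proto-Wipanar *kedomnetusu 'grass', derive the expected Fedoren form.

Fedoren: *kedomnetusu > kedomneturu > kedomnetoro > kedumnetoro > hedumnetoro > hidumnitoro  (by rhotacism, vowel merger, pre-nasal raising, unconditioned shift, vowel merger)

hidumnitoro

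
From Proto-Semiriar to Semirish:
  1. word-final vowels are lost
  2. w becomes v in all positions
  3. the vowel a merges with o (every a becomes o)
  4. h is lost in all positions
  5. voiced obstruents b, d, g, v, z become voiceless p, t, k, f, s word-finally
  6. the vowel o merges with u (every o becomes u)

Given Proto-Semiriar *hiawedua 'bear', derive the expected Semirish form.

Semirish: *hiawedua
  hiawedua → hiawedu   [apocope]
  hiawedu → hiavedu   [unconditioned shift]
  hiavedu → hiovedu   [vowel merger]
  hiovedu → iovedu   [h-loss]
  iovedu (rule 5 does not apply)
  iovedu → iuvedu   [vowel merger]
  giving Semirish iuvedu.

iuvedu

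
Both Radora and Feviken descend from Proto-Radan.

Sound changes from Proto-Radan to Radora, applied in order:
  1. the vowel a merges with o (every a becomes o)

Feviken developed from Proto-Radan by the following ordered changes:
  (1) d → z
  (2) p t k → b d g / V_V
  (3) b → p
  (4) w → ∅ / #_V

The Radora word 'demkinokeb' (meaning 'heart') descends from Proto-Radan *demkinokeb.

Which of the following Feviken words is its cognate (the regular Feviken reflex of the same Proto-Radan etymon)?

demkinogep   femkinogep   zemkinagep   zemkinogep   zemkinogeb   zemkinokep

zemkinogep

Feviken: *demkinokeb > zemkinokeb > zemkinogeb > zemkinogep  (by unconditioned shift, intervocalic voicing, unconditioned shift)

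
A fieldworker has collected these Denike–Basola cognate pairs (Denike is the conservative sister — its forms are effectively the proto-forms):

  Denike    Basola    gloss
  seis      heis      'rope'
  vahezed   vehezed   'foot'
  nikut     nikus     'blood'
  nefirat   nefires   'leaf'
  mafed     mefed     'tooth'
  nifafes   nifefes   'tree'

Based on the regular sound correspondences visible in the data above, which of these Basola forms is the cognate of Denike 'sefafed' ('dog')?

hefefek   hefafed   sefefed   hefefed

seis ~ heis — Denike s corresponds to Basola h word-initially before a front vowel.
mafed ~ mefed, nifafes ~ nifefes — Denike a corresponds to Basola e after a consonant, before a labial obstruent.
Applying these to Denike 'sefafed':
  sefafed → hefafed   (s→h word-initially before a front vowel)
  hefafed → hefefed   (a→e after a consonant, before a labial obstruent)
So the Basola cognate is 'hefefed'.

hefefed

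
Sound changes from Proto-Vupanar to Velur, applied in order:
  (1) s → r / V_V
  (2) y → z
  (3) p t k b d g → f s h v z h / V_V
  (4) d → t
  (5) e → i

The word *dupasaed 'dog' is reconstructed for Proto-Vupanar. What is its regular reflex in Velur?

tufarait

Velur: *dupasaed
  dupasaed → duparaed   [rhotacism]
  duparaed (rule 2 does not apply)
  duparaed → dufaraed   [intervocalic lenition]
  dufaraed → tufaraet   [unconditioned shift]
  tufaraet → tufarait   [vowel merger]
  giving Velur tufarait.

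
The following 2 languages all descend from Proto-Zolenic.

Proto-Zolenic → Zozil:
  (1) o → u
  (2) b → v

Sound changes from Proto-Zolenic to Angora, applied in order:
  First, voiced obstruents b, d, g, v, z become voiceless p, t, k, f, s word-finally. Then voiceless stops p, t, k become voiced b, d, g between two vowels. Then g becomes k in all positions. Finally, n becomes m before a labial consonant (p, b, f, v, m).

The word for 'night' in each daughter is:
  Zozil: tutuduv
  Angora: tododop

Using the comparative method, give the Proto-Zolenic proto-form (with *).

Position 6: Zozil has u, Angora has o. Angora preserves o here (none of its changes turn any other segment into o), so the proto-segment is *o.
Position 7: Zozil has v, Angora has p. Taking the neighbouring segments as reconstructed: Zozil v could go back to *b or *v; Angora p could go back to *p or *b — the one source consistent with every daughter is *b.
This points to *totodob. Verify forward in each daughter:
Zozil: *totodob > tutudub > tutuduv  (by vowel merger, unconditioned shift)
Angora: *totodob
  totodob → totodop   [final devoicing]
  totodop → tododop   [intervocalic voicing]
  tododop (rule 3 does not apply)
  tododop (rule 4 does not apply)
  giving Angora tododop.
*totodob is the unique common source.

*totodob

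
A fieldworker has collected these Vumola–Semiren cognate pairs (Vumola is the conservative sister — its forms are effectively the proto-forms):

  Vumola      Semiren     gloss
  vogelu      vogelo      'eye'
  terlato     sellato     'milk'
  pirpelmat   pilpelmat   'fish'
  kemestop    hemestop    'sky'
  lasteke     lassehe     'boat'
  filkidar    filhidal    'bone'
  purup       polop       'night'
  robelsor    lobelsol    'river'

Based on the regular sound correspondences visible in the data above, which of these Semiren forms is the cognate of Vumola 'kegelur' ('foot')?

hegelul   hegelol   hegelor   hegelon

hegelol

kemestop ~ hemestop — Vumola k corresponds to Semiren h word-initially before a front vowel.
purup ~ polop — Vumola u corresponds to Semiren o after a consonant, before r.
filkidar ~ filhidal, robelsor ~ lobelsol — Vumola r corresponds to Semiren l word-finally.
Applying these to Vumola 'kegelur':
  kegelur → hegelur   (k→h word-initially before a front vowel)
  hegelur → hegelor   (u→o after a consonant, before r)
  hegelor → hegelol   (r→l word-finally)
So the Semiren cognate is 'hegelol'.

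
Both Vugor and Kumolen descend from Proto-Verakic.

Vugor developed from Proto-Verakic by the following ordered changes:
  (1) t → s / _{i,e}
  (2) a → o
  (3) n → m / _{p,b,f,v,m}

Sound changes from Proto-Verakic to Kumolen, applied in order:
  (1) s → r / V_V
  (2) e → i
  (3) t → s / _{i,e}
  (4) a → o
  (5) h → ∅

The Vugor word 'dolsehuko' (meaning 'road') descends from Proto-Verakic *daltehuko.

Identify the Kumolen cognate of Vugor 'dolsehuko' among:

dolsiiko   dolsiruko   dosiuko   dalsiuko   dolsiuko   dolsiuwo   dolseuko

Kumolen: *daltehuko > daltihuko > dalsihuko > dolsihuko > dolsiuko  (by vowel merger, palatalisation, vowel merger, h-loss)

dolsiuko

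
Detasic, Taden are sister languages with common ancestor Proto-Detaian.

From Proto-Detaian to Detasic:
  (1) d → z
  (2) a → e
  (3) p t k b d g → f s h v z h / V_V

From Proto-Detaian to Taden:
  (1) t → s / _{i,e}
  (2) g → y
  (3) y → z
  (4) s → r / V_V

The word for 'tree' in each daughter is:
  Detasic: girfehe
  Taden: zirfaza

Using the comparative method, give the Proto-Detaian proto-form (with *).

Position 1: Detasic has g, Taden has z. Detasic preserves g here (none of its changes turn any other segment into g), so the proto-segment is *g.
Position 5: Detasic has e, Taden has a. Taden preserves a here (none of its changes turn any other segment into a), so the proto-segment is *a.
Position 7: Detasic has e, Taden has a. Taden preserves a here (none of its changes turn any other segment into a), so the proto-segment is *a.
Verify the candidate proto-form against each daughter:
Detasic: *girfaga > girfege > girfehe  (by vowel merger, intervocalic lenition)
Taden: *girfaga
  girfaga (rule 1 does not apply)
  girfaga → yirfaya   [unconditioned shift]
  yirfaya → zirfaza   [unconditioned shift]
  zirfaza (rule 4 does not apply)
  giving Taden zirfaza.
*girfaga is the unique common source.

*girfaga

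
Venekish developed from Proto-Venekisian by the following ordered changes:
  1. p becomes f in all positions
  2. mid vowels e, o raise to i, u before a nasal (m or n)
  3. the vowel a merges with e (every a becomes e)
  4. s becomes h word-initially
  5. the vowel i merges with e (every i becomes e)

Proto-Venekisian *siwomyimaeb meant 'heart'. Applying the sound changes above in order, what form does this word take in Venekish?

hewumyemeeb

Venekish: *siwomyimaeb
  siwomyimaeb (rule 1 does not apply)
  siwomyimaeb → siwumyimaeb   [pre-nasal raising]
  siwumyimaeb → siwumyimeeb   [vowel merger]
  siwumyimeeb → hiwumyimeeb   [debuccalisation]
  hiwumyimeeb → hewumyemeeb   [vowel merger]
  giving Venekish hewumyemeeb.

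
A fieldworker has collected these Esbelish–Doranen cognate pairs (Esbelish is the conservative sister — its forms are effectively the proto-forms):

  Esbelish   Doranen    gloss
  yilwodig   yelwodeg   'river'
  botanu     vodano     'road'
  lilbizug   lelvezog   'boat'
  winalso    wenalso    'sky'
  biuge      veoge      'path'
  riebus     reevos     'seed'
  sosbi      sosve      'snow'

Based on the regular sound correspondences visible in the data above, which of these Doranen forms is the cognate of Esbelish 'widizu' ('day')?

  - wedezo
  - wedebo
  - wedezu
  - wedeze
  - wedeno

wedezo

yilwodig ~ yelwodeg, lilbizug ~ lelvezog — Esbelish i corresponds to Doranen e after a consonant, before a consonant other than r, m, n, p, b, f, v.
botanu ~ vodano — Esbelish u corresponds to Doranen o word-finally.
Applying these to Esbelish 'widizu':
  widizu → wedizu   (i→e after a consonant, before a consonant other than r, m, n, p, b, f, v)
  wedizu → wedezu   (i→e after a consonant, before a consonant other than r, m, n, p, b, f, v)
  wedezu → wedezo   (u→o word-finally)
So the Doranen cognate is 'wedezo'.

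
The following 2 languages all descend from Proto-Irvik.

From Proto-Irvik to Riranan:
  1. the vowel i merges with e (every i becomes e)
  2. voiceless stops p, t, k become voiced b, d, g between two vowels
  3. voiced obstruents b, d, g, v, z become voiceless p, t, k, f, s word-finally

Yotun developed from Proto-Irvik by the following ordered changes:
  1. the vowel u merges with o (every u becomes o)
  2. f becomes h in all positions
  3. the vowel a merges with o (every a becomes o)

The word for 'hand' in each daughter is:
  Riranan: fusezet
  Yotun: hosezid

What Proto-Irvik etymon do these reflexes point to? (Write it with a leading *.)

*fusezid

Position 2: Riranan has u, Yotun has o. Riranan preserves u here (none of its changes turn any other segment into u), so the proto-segment is *u.
Position 7: Riranan has t, Yotun has d. Yotun preserves d here (none of its changes turn any other segment into d), so the proto-segment is *d.
Continuing position by position gives *fusezid; check it forward:
Riranan: *fusezid
  fusezid → fusezed   [vowel merger]
  fusezed (rule 2 does not apply)
  fusezed → fusezet   [final devoicing]
  giving Riranan fusezet.
Yotun: *fusezid > fosezid > hosezid  (by vowel merger, unconditioned shift)
Only *fusezid yields all of Riranan fusezet, Yotun hosezid.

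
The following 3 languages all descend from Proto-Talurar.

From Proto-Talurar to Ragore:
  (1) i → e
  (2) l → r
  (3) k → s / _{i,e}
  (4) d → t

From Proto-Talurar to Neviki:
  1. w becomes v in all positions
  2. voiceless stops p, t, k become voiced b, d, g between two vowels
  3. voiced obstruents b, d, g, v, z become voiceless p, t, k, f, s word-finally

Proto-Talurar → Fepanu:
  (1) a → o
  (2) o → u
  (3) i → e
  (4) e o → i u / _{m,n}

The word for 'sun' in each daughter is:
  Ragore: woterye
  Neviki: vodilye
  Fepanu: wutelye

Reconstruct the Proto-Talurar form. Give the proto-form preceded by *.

*wotilye

Position 5: Ragore has r, Neviki has l, Fepanu has l. Neviki preserves l here (none of its changes turn any other segment into l), so the proto-segment is *l.
Position 1: Ragore has w, Neviki has v, Fepanu has w. Ragore preserves w here (none of its changes turn any other segment into w), so the proto-segment is *w.
Position 2: Ragore has o, Neviki has o, Fepanu has u. Ragore preserves o here (none of its changes turn any other segment into o), so the proto-segment is *o.
Verify the candidate proto-form against each daughter:
Ragore: *wotilye
  wotilye → wotelye   [vowel merger]
  wotelye → woterye   [unconditioned shift]
  woterye (rule 3 does not apply)
  woterye (rule 4 does not apply)
  giving Ragore woterye.
Neviki: *wotilye
  wotilye → votilye   [unconditioned shift]
  votilye → vodilye   [intervocalic voicing]
  vodilye (rule 3 does not apply)
  giving Neviki vodilye.
Fepanu: *wotilye > wutilye > wutelye  (by vowel merger, vowel merger)
Only *wotilye yields all of Ragore woterye, Neviki vodilye, Fepanu wutelye.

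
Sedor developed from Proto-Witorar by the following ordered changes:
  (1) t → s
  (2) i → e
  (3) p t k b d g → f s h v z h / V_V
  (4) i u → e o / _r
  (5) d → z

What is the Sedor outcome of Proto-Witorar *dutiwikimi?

Sedor: *dutiwikimi > dusiwikimi > dusewekeme > duseweheme > zuseweheme  (by unconditioned shift, vowel merger, intervocalic lenition, unconditioned shift)

zuseweheme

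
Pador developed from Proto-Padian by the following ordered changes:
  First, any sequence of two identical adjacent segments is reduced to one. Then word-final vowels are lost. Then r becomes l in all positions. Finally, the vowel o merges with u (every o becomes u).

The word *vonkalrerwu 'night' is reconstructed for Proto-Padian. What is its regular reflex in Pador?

Pador: *vonkalrerwu > vonkalrerw > vonkallelw > vunkallelw  (by apocope, unconditioned shift, vowel merger)

vunkallelw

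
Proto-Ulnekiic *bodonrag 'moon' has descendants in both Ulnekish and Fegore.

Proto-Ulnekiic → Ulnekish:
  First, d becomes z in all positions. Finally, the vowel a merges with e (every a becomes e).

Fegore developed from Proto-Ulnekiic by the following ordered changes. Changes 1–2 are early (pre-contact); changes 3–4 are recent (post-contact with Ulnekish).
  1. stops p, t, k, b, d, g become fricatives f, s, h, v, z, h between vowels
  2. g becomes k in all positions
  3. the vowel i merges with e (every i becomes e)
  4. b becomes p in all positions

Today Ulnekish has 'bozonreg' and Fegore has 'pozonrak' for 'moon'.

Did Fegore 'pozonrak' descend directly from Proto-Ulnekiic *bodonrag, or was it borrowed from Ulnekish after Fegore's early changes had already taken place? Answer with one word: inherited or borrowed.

If inherited, *bodonrag would pass through all of Fegore's changes:
Fegore: start from *bodonrag.
  rule 1 (intervocalic lenition): bodonrag → bozonrag
  rule 2 (unconditioned shift): bozonrag → bozonrak
  rule 3: no change — bozonrak
  rule 4 (unconditioned shift): bozonrak → pozonrak
  ⇒ Fegore pozonrak
If borrowed from Ulnekish 'bozonreg' after the early changes, it would undergo only the recent ones:
  rule 3 (vowel merger): no change (bozonreg)
  rule 4 (unconditioned shift): bozonreg → pozonreg
  ⇒ as a loan: pozonreg
Fegore 'pozonrak' matches the inherited outcome exactly, so it is an inherited cognate, not a loan.

inherited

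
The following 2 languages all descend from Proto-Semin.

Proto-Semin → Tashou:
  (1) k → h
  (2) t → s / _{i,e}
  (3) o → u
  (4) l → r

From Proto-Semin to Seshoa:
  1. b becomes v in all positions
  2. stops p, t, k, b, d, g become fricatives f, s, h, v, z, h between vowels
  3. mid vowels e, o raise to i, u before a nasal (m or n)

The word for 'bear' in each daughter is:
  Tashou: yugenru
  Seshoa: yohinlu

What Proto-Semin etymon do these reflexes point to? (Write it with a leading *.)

*yogenlu

Position 2: Tashou has u, Seshoa has o. Seshoa preserves o here (none of its changes turn any other segment into o), so the proto-segment is *o.
Position 4: Tashou has e, Seshoa has i. Tashou preserves e here (none of its changes turn any other segment into e), so the proto-segment is *e.
Position 6: Tashou has r, Seshoa has l. Seshoa preserves l here (none of its changes turn any other segment into l), so the proto-segment is *l.
Continuing position by position gives *yogenlu; check it forward:
Tashou: *yogenlu > yugenlu > yugenru  (by vowel merger, unconditioned shift)
Seshoa: *yogenlu
  yogenlu (rule 1 does not apply)
  yogenlu → yohenlu   [intervocalic lenition]
  yohenlu → yohinlu   [pre-nasal raising]
  giving Seshoa yohinlu.
No other proto-form is consistent with every reflex, so the reconstruction is *yogenlu.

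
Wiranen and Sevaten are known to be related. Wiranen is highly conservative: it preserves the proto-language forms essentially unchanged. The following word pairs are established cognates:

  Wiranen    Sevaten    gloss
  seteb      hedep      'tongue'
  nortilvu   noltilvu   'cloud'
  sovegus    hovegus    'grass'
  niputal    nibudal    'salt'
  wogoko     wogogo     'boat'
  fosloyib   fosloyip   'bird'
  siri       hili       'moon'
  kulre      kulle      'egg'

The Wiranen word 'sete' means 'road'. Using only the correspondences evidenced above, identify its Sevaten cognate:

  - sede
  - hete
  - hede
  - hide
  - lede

seteb ~ hedep — Wiranen s corresponds to Sevaten h word-initially before a front vowel.
seteb ~ hedep — Wiranen t corresponds to Sevaten d between vowels (before a front vowel).
Applying these to Wiranen 'sete':
  sete → hete   (s→h word-initially before a front vowel)
  hete → hede   (t→d between vowels (before a front vowel))
So the Sevaten cognate is 'hede'.

hede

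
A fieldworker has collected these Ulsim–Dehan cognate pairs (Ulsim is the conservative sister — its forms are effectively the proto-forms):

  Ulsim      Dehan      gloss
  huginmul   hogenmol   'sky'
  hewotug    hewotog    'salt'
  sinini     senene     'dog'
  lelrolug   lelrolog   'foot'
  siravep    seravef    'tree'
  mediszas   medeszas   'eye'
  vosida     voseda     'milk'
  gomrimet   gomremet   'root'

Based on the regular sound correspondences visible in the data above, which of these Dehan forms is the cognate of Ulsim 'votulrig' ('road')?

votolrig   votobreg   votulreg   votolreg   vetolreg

votolreg

huginmul ~ hogenmol, hewotug ~ hewotog — Ulsim u corresponds to Dehan o after a consonant, before a consonant other than r, m, n, p, b, f, v.
mediszas ~ medeszas, vosida ~ voseda — Ulsim i corresponds to Dehan e after a consonant, before a consonant other than r, m, n, p, b, f, v.
Applying these to Ulsim 'votulrig':
  votulrig → votolrig   (u→o after a consonant, before a consonant other than r, m, n, p, b, f, v)
  votolrig → votolreg   (i→e after a consonant, before a consonant other than r, m, n, p, b, f, v)
So the Dehan cognate is 'votolreg'.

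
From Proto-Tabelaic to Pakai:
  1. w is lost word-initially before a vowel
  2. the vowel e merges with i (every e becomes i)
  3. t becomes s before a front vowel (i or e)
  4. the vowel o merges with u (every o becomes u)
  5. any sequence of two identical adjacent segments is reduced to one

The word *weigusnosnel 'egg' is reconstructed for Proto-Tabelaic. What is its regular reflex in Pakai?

igusnusnil

Pakai: start from *weigusnosnel.
  rule 1 (glide loss): weigusnosnel → eigusnosnel
  rule 2 (vowel merger): eigusnosnel → iigusnosnil
  rule 3: no change — iigusnosnil
  rule 4 (vowel merger): iigusnosnil → iigusnusnil
  rule 5 (degemination): iigusnusnil → igusnusnil
  ⇒ Pakai igusnusnil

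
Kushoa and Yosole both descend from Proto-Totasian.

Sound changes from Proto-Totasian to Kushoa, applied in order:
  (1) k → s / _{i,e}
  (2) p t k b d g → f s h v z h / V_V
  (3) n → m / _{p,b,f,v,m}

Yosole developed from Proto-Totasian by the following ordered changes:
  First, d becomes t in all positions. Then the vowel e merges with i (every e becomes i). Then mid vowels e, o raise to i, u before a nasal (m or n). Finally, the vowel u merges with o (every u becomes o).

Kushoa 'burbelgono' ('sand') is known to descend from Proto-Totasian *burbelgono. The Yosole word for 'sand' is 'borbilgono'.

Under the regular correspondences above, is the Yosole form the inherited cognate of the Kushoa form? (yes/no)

Derive the expected Yosole reflex of *burbelgono:
Yosole: start from *burbelgono.
  rule 1: no change — burbelgono
  rule 2 (vowel merger): burbelgono → burbilgono
  rule 3 (pre-nasal raising): burbilgono → burbilguno
  rule 4 (vowel merger): burbilguno → borbilgono
  ⇒ Yosole borbilgono
Yosole 'borbilgono' matches the regular reflex exactly, so the pair is cognate.

yes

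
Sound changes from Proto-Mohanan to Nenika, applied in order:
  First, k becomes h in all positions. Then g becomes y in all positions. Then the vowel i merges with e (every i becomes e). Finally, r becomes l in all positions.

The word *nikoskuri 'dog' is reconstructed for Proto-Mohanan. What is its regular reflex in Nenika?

nehoshule

Nenika: *nikoskuri > nihoshuri > nehoshure > nehoshule  (by unconditioned shift, vowel merger, unconditioned shift)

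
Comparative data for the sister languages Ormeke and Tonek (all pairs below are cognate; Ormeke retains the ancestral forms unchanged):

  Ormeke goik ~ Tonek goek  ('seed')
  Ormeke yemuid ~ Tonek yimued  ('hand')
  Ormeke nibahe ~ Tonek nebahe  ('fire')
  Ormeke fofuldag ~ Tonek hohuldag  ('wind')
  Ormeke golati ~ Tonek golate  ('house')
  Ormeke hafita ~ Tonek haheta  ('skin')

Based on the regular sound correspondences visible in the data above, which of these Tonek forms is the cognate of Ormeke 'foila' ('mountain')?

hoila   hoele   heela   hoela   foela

hoela

fofuldag ~ hohuldag — Ormeke f corresponds to Tonek h word-initially before a back vowel.
goik ~ goek, yemuid ~ yimued — Ormeke i corresponds to Tonek e after a vowel, before a consonant other than r, m, n, p, b, f, v.
Applying these to Ormeke 'foila':
  foila → hoila   (f→h word-initially before a back vowel)
  hoila → hoela   (i→e after a vowel, before a consonant other than r, m, n, p, b, f, v)
So the Tonek cognate is 'hoela'.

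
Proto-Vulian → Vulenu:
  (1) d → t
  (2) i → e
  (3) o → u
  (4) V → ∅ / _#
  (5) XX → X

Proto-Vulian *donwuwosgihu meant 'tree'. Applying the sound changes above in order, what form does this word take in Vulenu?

Vulenu: *donwuwosgihu > tonwuwosgihu > tonwuwosgehu > tunwuwusgehu > tunwuwusgeh  (by unconditioned shift, vowel merger, vowel merger, apocope)

tunwuwusgeh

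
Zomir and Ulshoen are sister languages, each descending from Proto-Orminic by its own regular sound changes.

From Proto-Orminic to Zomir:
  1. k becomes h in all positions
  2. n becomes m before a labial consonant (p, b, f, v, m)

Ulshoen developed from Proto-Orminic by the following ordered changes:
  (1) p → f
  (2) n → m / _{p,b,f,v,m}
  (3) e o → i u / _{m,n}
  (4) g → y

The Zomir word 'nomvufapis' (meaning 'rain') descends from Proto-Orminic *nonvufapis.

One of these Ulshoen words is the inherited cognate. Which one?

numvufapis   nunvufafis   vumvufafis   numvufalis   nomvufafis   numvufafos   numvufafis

Ulshoen: start from *nonvufapis.
  rule 1 (unconditioned shift): nonvufapis → nonvufafis
  rule 2 (nasal place assimilation): nonvufafis → nomvufafis
  rule 3 (pre-nasal raising): nomvufafis → numvufafis
  rule 4: no change — numvufafis
  ⇒ Ulshoen numvufafis
Among the options, 'numvufafis' alone shows every Ulshoen change applied in order.

numvufafis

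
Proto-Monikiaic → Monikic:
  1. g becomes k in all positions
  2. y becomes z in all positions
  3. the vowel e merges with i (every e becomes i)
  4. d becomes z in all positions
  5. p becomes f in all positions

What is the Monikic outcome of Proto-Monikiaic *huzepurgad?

huzifurkaz

Monikic: start from *huzepurgad.
  rule 1 (unconditioned shift): huzepurgad → huzepurkad
  rule 2: no change — huzepurkad
  rule 3 (vowel merger): huzepurkad → huzipurkad
  rule 4 (unconditioned shift): huzipurkad → huzipurkaz
  rule 5 (unconditioned shift): huzipurkaz → huzifurkaz
  ⇒ Monikic huzifurkaz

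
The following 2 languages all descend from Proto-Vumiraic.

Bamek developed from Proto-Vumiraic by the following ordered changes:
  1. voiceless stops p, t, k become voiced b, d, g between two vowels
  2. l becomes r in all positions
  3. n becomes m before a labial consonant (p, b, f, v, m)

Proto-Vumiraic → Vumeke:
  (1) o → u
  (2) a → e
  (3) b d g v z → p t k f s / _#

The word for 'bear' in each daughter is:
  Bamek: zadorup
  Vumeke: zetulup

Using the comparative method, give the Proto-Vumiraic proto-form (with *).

*zatolup

Position 3: Bamek has d, Vumeke has t. Taking the neighbouring segments as reconstructed: Bamek d could go back to *t or *d; Vumeke t can only go back to *t — the one source consistent with every daughter is *t.
Position 5: Bamek has r, Vumeke has l. Vumeke preserves l here (none of its changes turn any other segment into l), so the proto-segment is *l.
Continuing position by position gives *zatolup; check it forward:
Bamek: start from *zatolup.
  rule 1 (intervocalic voicing): zatolup → zadolup
  rule 2 (unconditioned shift): zadolup → zadorup
  rule 3: no change — zadorup
  ⇒ Bamek zadorup
Vumeke: *zatolup > zatulup > zetulup  (by vowel merger, vowel merger)
*zatolup is the unique common source.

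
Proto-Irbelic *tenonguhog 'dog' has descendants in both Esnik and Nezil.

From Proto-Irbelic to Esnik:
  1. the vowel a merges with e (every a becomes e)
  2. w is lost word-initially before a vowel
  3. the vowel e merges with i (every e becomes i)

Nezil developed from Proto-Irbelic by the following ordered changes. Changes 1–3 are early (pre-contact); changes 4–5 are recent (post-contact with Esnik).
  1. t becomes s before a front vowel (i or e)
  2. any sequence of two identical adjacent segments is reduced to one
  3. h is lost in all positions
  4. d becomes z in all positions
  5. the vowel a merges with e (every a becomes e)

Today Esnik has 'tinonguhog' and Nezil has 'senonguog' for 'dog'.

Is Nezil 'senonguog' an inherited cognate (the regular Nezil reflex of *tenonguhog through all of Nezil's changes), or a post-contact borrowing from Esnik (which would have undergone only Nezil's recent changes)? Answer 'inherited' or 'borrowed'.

inherited

If inherited, *tenonguhog would pass through all of Nezil's changes:
Nezil: *tenonguhog
  tenonguhog → senonguhog   [palatalisation]
  senonguhog (rule 2 does not apply)
  senonguhog → senonguog   [h-loss]
  senonguog (rule 4 does not apply)
  senonguog (rule 5 does not apply)
  giving Nezil senonguog.
If borrowed from Esnik 'tinonguhog' after the early changes, it would undergo only the recent ones:
  rule 4 (unconditioned shift): no change (tinonguhog)
  rule 5 (vowel merger): no change (tinonguhog)
  ⇒ as a loan: tinonguhog
Nezil 'senonguog' matches the inherited outcome exactly, so it is an inherited cognate, not a loan.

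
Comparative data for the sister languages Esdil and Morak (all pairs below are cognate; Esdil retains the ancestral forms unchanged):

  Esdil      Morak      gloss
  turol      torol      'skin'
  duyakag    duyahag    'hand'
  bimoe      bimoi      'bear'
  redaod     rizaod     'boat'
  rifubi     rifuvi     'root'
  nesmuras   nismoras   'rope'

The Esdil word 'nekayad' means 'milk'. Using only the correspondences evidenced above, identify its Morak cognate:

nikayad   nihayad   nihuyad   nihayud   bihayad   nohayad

redaod ~ rizaod, nesmuras ~ nismoras — Esdil e corresponds to Morak i after a consonant, before a consonant other than r, m, n, p, b, f, v.
duyakag ~ duyahag — Esdil k corresponds to Morak h between vowels (before a back vowel).
Applying these to Esdil 'nekayad':
  nekayad → nikayad   (e→i after a consonant, before a consonant other than r, m, n, p, b, f, v)
  nikayad → nihayad   (k→h between vowels (before a back vowel))
So the Morak cognate is 'nihayad'.

nihayad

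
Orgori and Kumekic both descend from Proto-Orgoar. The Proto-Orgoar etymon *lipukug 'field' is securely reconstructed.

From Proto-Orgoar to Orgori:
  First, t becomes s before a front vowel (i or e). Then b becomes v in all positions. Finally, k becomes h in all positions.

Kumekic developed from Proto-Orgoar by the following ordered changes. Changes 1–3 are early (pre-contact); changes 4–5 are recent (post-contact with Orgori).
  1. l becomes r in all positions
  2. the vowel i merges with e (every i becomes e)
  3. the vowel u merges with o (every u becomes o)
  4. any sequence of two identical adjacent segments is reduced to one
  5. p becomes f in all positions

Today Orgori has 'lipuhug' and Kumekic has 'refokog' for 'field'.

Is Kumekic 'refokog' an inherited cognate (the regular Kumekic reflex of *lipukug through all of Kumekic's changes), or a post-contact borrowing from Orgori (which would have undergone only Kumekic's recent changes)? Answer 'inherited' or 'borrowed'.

inherited

If inherited, *lipukug would pass through all of Kumekic's changes:
Kumekic: start from *lipukug.
  rule 1 (unconditioned shift): lipukug → ripukug
  rule 2 (vowel merger): ripukug → repukug
  rule 3 (vowel merger): repukug → repokog
  rule 4: no change — repokog
  rule 5 (unconditioned shift): repokog → refokog
  ⇒ Kumekic refokog
If borrowed from Orgori 'lipuhug' after the early changes, it would undergo only the recent ones:
  rule 4 (degemination): no change (lipuhug)
  rule 5 (unconditioned shift): lipuhug → lifuhug
  ⇒ as a loan: lifuhug
Kumekic 'refokog' matches the inherited outcome exactly, so it is an inherited cognate, not a loan.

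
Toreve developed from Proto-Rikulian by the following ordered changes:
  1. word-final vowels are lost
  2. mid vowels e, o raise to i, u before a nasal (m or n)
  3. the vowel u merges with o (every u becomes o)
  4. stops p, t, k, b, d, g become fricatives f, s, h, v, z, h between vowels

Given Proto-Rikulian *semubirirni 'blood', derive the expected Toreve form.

Toreve: *semubirirni
  semubirirni → semubirirn   [apocope]
  semubirirn → simubirirn   [pre-nasal raising]
  simubirirn → simobirirn   [vowel merger]
  simobirirn → simovirirn   [intervocalic lenition]
  giving Toreve simovirirn.

simovirirn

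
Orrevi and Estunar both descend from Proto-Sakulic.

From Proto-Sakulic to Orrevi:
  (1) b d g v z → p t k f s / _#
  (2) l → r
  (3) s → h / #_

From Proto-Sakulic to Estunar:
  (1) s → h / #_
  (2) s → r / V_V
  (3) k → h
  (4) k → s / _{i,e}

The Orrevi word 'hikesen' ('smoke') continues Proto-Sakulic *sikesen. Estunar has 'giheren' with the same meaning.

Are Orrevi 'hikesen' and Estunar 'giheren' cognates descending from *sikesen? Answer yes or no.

no

Derive the expected Estunar reflex of *sikesen:
Estunar: start from *sikesen.
  rule 1 (debuccalisation): sikesen → hikesen
  rule 2 (rhotacism): hikesen → hikeren
  rule 3 (unconditioned shift): hikeren → hiheren
  rule 4: no change — hiheren
  ⇒ Estunar hiheren
The regular Estunar reflex would be 'hiheren', but the attested form is 'giheren'. The correspondence is irregular, so they are not cognates (the Estunar form has a different source).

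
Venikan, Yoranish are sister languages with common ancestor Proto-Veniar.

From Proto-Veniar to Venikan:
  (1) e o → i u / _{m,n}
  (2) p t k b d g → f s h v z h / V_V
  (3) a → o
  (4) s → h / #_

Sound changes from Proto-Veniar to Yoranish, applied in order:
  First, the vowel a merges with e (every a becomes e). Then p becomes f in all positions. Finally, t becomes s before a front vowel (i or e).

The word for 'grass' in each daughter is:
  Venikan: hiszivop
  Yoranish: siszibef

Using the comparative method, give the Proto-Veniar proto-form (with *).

Position 1: Venikan has h, Yoranish has s. Taking the neighbouring segments as reconstructed: Venikan h could go back to *s or *h; Yoranish s could go back to *t or *s — the one source consistent with every daughter is *s.
Position 6: Venikan has v, Yoranish has b. Yoranish preserves b here (none of its changes turn any other segment into b), so the proto-segment is *b.
Position 8: Venikan has p, Yoranish has f. Venikan preserves p here (none of its changes turn any other segment into p), so the proto-segment is *p.
Verify the candidate proto-form against each daughter:
Venikan: *siszibap
  siszibap (rule 1 does not apply)
  siszibap → siszivap   [intervocalic lenition]
  siszivap → siszivop   [vowel merger]
  siszivop → hiszivop   [debuccalisation]
  giving Venikan hiszivop.
Yoranish: *siszibap
  siszibap → siszibep   [vowel merger]
  siszibep → siszibef   [unconditioned shift]
  siszibef (rule 3 does not apply)
  giving Yoranish siszibef.
Only *siszibap yields all of Venikan hiszivop, Yoranish siszibef.

*siszibap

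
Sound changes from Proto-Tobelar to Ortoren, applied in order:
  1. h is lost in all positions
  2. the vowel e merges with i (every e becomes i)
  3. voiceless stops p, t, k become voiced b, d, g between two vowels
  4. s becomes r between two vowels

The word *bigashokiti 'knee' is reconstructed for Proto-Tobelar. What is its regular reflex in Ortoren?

Ortoren: start from *bigashokiti.
  rule 1 (h-loss): bigashokiti → bigasokiti
  rule 2: no change — bigasokiti
  rule 3 (intervocalic voicing): bigasokiti → bigasogidi
  rule 4 (rhotacism): bigasogidi → bigarogidi
  ⇒ Ortoren bigarogidi

bigarogidi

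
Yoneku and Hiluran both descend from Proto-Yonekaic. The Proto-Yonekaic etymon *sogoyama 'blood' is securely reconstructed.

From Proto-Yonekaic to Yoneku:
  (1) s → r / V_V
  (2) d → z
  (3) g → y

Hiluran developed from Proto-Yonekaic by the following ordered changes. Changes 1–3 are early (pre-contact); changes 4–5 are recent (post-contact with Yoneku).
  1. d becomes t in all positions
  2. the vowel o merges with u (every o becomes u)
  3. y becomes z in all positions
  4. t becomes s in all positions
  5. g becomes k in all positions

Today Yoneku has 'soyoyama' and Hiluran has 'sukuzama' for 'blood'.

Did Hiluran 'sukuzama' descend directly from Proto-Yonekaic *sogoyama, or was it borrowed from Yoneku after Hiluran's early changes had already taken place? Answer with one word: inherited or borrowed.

inherited

If inherited, *sogoyama would pass through all of Hiluran's changes:
Hiluran: start from *sogoyama.
  rule 1: no change — sogoyama
  rule 2 (vowel merger): sogoyama → suguyama
  rule 3 (unconditioned shift): suguyama → suguzama
  rule 4: no change — suguzama
  rule 5 (unconditioned shift): suguzama → sukuzama
  ⇒ Hiluran sukuzama
If borrowed from Yoneku 'soyoyama' after the early changes, it would undergo only the recent ones:
  rule 4 (unconditioned shift): no change (soyoyama)
  rule 5 (unconditioned shift): no change (soyoyama)
  ⇒ as a loan: soyoyama
Hiluran 'sukuzama' matches the inherited outcome exactly, so it is an inherited cognate, not a loan.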